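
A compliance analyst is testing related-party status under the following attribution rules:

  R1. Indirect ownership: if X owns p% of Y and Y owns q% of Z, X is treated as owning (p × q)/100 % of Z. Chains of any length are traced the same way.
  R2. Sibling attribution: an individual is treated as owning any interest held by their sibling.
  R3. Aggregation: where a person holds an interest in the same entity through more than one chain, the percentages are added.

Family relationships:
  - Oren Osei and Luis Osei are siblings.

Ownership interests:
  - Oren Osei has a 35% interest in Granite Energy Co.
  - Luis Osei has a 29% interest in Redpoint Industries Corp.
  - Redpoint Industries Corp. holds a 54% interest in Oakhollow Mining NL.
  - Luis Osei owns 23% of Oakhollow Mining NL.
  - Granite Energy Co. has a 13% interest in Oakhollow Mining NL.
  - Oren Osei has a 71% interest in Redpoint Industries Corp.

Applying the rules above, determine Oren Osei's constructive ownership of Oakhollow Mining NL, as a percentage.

By sibling attribution (R2), Oren Osei is treated as also owning Luis Osei's interest in Redpoint Industries Corp, giving 71% + 29% = 100%.
By sibling attribution (R2), Oren Osei is treated as owning Luis Osei's 23% interest in Oakhollow Mining NL.
Chain via Redpoint Industries Corp. (R1): 100% × 54% = 54% of Oakhollow Mining NL.
Chain via Granite Energy Co. (R1): 35% × 13% = 4.55% of Oakhollow Mining NL.
Direct interest in Oakhollow Mining NL: 23%.
Aggregating (R3): 54% + 4.55% + 23% = 81.55%.

81.55%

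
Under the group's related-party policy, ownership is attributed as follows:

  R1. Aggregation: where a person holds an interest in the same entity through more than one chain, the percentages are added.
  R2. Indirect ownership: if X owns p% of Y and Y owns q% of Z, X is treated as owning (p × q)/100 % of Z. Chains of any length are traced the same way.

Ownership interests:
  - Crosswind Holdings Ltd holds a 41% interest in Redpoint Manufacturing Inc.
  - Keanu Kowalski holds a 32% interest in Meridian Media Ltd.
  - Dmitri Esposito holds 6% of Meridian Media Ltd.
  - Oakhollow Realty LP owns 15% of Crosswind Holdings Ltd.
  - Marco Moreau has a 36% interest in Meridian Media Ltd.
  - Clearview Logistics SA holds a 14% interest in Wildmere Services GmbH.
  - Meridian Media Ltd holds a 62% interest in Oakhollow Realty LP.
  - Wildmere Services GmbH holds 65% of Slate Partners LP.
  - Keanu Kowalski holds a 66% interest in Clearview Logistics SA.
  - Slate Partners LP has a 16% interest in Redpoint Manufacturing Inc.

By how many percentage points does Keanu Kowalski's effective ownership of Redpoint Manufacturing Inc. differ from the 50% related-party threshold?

Chain via Clearview Logistics SA → Wildmere Services GmbH → Slate Partners LP (R2): 66% × 14% × 65% × 16% = 0.96096% of Redpoint Manufacturing Inc.
Chain via Meridian Media Ltd → Oakhollow Realty LP → Crosswind Holdings Ltd (R2): 32% × 62% × 15% × 41% = 1.22016% of Redpoint Manufacturing Inc.
Aggregating (R1): 0.96096% + 1.22016% = 2.18112%.
2.18112% falls short of the 50% threshold by 47.81888 percentage points.

47.81888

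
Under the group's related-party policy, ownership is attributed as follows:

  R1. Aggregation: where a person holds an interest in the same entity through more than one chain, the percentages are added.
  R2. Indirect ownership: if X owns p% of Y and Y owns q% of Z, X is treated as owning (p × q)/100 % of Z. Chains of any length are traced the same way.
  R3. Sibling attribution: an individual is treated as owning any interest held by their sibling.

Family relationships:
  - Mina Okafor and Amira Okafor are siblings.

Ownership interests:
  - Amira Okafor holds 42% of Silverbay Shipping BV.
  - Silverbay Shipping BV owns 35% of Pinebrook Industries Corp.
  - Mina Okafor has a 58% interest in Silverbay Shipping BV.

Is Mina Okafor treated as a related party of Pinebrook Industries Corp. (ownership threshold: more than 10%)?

By sibling attribution (R3), Mina Okafor is treated as also owning Amira Okafor's interest in Silverbay Shipping BV, giving 58% + 42% = 100%.
Chain via Silverbay Shipping BV (R2): 100% × 35% = 35% of Pinebrook Industries Corp.
35% exceeds the 10% threshold, so Mina is a related party to Pinebrook Industries Corp.

Yes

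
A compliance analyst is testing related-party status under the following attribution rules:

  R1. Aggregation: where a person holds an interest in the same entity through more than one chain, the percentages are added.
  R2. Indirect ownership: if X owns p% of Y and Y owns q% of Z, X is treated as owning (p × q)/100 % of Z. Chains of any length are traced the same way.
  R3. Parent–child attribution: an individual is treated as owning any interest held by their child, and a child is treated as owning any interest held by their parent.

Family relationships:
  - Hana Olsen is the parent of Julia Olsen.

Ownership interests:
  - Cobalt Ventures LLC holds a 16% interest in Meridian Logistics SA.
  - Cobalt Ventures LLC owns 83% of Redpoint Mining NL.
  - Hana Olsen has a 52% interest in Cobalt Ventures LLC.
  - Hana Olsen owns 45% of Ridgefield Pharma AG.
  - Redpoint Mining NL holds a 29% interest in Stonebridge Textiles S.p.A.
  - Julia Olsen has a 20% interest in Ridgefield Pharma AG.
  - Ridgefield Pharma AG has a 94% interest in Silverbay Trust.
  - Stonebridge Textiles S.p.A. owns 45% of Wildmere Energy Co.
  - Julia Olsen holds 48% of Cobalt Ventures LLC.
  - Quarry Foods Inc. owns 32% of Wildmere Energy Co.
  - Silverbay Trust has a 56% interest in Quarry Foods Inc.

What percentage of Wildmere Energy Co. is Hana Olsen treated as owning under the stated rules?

21.78062%

By parent–child attribution (R3), Hana Olsen is treated as also owning Julia Olsen's interest in Ridgefield Pharma AG, giving 45% + 20% = 65%.
By parent–child attribution (R3), Hana Olsen is treated as also owning Julia Olsen's interest in Cobalt Ventures LLC, giving 52% + 48% = 100%.
Chain via Ridgefield Pharma AG → Silverbay Trust → Quarry Foods Inc. (R2): 65% × 94% × 56% × 32% = 10.94912% of Wildmere Energy Co.
Chain via Cobalt Ventures LLC → Redpoint Mining NL → Stonebridge Textiles S.p.A. (R2): 100% × 83% × 29% × 45% = 10.8315% of Wildmere Energy Co.
Aggregating (R1): 10.94912% + 10.8315% = 21.78062%.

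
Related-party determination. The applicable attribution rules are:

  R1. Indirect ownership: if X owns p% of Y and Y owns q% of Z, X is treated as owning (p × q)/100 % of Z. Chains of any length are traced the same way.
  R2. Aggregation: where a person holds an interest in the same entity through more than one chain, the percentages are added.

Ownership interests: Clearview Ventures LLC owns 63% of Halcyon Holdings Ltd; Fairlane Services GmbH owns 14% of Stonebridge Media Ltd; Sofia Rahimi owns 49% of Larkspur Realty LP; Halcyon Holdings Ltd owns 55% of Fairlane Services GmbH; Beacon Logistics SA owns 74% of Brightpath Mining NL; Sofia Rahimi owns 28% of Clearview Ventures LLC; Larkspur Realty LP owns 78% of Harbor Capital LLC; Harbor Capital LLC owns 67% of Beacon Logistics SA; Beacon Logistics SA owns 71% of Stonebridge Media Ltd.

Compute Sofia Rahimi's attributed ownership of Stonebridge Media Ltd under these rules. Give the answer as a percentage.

19.539534%

Chain via Larkspur Realty LP → Harbor Capital LLC → Beacon Logistics SA (R1): 49% × 78% × 67% × 71% = 18.181254% of Stonebridge Media Ltd.
Chain via Clearview Ventures LLC → Halcyon Holdings Ltd → Fairlane Services GmbH (R1): 28% × 63% × 55% × 14% = 1.35828% of Stonebridge Media Ltd.
Aggregating (R2): 18.181254% + 1.35828% = 19.539534%.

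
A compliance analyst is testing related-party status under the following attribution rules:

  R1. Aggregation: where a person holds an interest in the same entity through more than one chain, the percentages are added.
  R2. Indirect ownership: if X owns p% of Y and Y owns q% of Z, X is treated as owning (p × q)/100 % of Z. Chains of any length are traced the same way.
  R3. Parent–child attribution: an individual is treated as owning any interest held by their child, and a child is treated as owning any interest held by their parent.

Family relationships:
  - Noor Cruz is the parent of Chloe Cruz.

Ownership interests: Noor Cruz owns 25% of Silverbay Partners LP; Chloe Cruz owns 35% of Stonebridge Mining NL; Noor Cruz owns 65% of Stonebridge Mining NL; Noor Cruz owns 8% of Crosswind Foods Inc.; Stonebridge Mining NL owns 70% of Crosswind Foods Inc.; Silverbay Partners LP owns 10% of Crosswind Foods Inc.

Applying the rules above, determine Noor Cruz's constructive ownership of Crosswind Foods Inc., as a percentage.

80.5%

By parent–child attribution (R3), Noor Cruz is treated as also owning Chloe Cruz's interest in Stonebridge Mining NL, giving 65% + 35% = 100%.
Chain via Stonebridge Mining NL (R2): 100% × 70% = 70% of Crosswind Foods Inc.
Chain via Silverbay Partners LP (R2): 25% × 10% = 2.5% of Crosswind Foods Inc.
Direct interest in Crosswind Foods Inc: 8%.
Aggregating (R1): 70% + 2.5% + 8% = 80.5%.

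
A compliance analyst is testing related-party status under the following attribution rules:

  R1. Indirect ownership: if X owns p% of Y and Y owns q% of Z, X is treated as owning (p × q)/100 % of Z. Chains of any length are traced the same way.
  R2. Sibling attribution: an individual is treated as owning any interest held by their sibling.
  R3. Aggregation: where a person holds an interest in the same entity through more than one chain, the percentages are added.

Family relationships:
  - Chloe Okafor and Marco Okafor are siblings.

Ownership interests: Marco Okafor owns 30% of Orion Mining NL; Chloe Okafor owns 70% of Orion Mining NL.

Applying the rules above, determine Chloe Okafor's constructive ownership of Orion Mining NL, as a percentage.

100%

By sibling attribution (R2), Chloe Okafor is treated as also owning Marco Okafor's interest in Orion Mining NL, giving 70% + 30% = 100%.
Direct interest in Orion Mining NL: 100%.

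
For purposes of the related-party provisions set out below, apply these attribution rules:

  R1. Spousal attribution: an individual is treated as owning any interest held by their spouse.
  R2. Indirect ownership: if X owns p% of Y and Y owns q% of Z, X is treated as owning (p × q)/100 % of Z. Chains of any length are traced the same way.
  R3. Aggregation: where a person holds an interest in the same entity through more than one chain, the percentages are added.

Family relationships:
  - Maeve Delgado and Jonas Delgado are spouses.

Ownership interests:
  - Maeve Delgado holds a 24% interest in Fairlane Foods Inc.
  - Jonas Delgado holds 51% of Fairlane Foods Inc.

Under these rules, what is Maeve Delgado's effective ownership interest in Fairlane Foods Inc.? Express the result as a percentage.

By spousal attribution (R1), Maeve Delgado is treated as also owning Jonas Delgado's interest in Fairlane Foods Inc, giving 24% + 51% = 75%.
Direct interest in Fairlane Foods Inc: 75%.

75%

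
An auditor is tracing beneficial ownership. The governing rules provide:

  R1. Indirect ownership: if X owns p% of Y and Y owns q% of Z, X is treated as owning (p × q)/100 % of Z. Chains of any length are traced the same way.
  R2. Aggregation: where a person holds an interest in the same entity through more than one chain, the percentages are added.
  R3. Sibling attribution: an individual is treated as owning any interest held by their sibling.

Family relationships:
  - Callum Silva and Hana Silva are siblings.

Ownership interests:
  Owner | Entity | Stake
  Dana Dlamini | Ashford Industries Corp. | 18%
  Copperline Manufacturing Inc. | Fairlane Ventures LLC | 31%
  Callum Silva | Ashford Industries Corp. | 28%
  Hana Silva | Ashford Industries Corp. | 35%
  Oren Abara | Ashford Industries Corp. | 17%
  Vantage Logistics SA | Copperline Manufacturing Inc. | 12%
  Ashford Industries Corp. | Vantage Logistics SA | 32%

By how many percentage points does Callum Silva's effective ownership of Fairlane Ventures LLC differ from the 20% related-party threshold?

By sibling attribution (R3), Callum Silva is treated as also owning Hana Silva's interest in Ashford Industries Corp, giving 28% + 35% = 63%.
Chain via Ashford Industries Corp. → Vantage Logistics SA → Copperline Manufacturing Inc. (R1): 63% × 32% × 12% × 31% = 0.749952% of Fairlane Ventures LLC.
0.749952% falls short of the 20% threshold by 19.250048 percentage points.

19.250048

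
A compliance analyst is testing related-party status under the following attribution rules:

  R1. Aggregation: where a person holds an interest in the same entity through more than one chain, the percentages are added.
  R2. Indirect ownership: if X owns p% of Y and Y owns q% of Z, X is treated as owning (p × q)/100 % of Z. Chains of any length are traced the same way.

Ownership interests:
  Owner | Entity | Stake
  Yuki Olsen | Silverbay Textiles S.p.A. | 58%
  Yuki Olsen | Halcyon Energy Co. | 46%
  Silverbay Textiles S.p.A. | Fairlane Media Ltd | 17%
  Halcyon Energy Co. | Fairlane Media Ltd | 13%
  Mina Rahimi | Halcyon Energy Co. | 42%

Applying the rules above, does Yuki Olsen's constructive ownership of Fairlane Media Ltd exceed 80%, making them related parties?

No

Chain via Silverbay Textiles S.p.A. (R2): 58% × 17% = 9.86% of Fairlane Media Ltd.
Chain via Halcyon Energy Co. (R2): 46% × 13% = 5.98% of Fairlane Media Ltd.
Aggregating (R1): 9.86% + 5.98% = 15.84%.
15.84% does not exceed the 80% threshold, so Yuki is not a related party to Fairlane Media Ltd.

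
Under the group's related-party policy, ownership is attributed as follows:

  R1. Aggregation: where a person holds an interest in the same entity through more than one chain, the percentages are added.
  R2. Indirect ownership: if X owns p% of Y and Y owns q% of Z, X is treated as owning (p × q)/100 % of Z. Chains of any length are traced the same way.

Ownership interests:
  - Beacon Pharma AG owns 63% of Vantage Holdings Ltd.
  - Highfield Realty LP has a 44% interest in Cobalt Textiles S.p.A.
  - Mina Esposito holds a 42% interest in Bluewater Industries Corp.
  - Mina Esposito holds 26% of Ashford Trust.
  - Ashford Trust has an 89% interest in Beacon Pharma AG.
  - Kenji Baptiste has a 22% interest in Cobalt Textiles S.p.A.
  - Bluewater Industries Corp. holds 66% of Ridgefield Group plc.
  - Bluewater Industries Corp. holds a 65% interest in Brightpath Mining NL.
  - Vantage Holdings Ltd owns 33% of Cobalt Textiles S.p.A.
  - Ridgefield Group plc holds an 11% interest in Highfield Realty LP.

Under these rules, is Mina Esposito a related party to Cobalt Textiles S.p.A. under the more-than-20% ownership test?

Chain via Ashford Trust → Beacon Pharma AG → Vantage Holdings Ltd (R2): 26% × 89% × 63% × 33% = 4.810806% of Cobalt Textiles S.p.A.
Chain via Bluewater Industries Corp. → Ridgefield Group plc → Highfield Realty LP (R2): 42% × 66% × 11% × 44% = 1.341648% of Cobalt Textiles S.p.A.
Aggregating (R1): 4.810806% + 1.341648% = 6.152454%.
6.152454% does not exceed the 20% threshold, so Mina is not a related party to Cobalt Textiles S.p.A.

No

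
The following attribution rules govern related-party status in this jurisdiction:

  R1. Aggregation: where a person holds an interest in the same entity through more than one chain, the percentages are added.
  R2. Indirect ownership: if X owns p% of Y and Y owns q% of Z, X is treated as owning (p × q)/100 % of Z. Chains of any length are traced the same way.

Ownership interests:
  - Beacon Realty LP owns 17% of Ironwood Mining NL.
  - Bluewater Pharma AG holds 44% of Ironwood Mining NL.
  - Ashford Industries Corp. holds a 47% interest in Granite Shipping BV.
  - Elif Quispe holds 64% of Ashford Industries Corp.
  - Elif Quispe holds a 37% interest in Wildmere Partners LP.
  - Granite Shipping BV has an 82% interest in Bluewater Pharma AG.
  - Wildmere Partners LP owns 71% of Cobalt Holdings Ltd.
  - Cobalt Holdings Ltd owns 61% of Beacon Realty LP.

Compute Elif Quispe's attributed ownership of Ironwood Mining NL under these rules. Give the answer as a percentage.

13.577063%

Chain via Ashford Industries Corp. → Granite Shipping BV → Bluewater Pharma AG (R2): 64% × 47% × 82% × 44% = 10.852864% of Ironwood Mining NL.
Chain via Wildmere Partners LP → Cobalt Holdings Ltd → Beacon Realty LP (R2): 37% × 71% × 61% × 17% = 2.724199% of Ironwood Mining NL.
Aggregating (R1): 10.852864% + 2.724199% = 13.577063%.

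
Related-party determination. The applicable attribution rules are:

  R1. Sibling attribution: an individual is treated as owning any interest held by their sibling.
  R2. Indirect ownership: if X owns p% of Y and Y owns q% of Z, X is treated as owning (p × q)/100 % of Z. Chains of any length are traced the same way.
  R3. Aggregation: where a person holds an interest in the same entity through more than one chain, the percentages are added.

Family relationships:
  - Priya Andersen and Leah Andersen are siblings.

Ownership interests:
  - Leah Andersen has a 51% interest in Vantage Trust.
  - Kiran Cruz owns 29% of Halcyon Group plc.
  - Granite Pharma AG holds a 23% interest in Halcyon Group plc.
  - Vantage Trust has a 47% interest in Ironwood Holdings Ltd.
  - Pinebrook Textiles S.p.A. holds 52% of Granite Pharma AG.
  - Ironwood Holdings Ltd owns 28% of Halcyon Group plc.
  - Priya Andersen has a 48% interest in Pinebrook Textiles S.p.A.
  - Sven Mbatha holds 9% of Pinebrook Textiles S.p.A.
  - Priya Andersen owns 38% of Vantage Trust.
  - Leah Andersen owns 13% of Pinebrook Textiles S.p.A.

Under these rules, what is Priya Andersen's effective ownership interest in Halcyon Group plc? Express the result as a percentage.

By sibling attribution (R1), Priya Andersen is treated as also owning Leah Andersen's interest in Pinebrook Textiles S.p.A, giving 48% + 13% = 61%.
By sibling attribution (R1), Priya Andersen is treated as also owning Leah Andersen's interest in Vantage Trust, giving 38% + 51% = 89%.
Chain via Pinebrook Textiles S.p.A. → Granite Pharma AG (R2): 61% × 52% × 23% = 7.2956% of Halcyon Group plc.
Chain via Vantage Trust → Ironwood Holdings Ltd (R2): 89% × 47% × 28% = 11.7124% of Halcyon Group plc.
Aggregating (R3): 7.2956% + 11.7124% = 19.008%.

19.008%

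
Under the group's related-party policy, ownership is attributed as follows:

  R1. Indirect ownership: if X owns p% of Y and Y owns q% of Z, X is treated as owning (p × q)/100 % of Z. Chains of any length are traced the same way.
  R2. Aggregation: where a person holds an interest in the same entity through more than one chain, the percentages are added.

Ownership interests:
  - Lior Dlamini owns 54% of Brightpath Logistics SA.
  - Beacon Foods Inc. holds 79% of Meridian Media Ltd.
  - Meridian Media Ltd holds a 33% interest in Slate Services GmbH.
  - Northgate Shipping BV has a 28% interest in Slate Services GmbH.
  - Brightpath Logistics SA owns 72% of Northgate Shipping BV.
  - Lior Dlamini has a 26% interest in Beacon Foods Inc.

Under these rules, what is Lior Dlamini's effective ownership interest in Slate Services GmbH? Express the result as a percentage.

17.6646%

Chain via Brightpath Logistics SA → Northgate Shipping BV (R1): 54% × 72% × 28% = 10.8864% of Slate Services GmbH.
Chain via Beacon Foods Inc. → Meridian Media Ltd (R1): 26% × 79% × 33% = 6.7782% of Slate Services GmbH.
Aggregating (R2): 10.8864% + 6.7782% = 17.6646%.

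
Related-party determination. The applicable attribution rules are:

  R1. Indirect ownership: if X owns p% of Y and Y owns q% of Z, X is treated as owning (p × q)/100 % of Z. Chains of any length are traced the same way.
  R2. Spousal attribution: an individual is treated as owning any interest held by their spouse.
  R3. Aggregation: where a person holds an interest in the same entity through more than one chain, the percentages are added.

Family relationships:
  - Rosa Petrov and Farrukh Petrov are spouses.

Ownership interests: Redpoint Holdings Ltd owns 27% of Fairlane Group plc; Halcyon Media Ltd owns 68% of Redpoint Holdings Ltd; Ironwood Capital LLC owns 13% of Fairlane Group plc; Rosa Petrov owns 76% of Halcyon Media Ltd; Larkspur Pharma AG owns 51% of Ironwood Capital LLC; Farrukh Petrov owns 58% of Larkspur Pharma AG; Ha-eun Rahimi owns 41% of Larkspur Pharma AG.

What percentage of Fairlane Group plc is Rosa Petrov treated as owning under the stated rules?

17.799%

By spousal attribution (R2), Rosa Petrov is treated as owning Farrukh Petrov's 58% interest in Larkspur Pharma AG.
Chain via Halcyon Media Ltd → Redpoint Holdings Ltd (R1): 76% × 68% × 27% = 13.9536% of Fairlane Group plc.
Chain via Larkspur Pharma AG → Ironwood Capital LLC (R1): 58% × 51% × 13% = 3.8454% of Fairlane Group plc.
Aggregating (R3): 13.9536% + 3.8454% = 17.799%.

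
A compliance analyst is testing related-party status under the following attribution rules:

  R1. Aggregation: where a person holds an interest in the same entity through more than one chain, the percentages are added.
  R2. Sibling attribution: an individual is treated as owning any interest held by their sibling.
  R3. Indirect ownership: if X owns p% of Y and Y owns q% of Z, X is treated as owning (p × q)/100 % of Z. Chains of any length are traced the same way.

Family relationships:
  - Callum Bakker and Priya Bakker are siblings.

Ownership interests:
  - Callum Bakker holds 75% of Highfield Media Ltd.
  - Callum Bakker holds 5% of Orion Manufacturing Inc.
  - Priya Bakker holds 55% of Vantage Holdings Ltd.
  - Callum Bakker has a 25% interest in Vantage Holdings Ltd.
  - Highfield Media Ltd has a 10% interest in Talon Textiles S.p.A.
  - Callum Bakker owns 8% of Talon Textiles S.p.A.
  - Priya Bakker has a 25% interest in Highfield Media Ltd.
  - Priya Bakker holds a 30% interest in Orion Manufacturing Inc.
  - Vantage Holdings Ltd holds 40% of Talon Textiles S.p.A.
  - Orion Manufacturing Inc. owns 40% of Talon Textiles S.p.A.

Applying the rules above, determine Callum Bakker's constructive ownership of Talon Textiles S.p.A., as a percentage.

64%

By sibling attribution (R2), Callum Bakker is treated as also owning Priya Bakker's interest in Highfield Media Ltd, giving 75% + 25% = 100%.
By sibling attribution (R2), Callum Bakker is treated as also owning Priya Bakker's interest in Orion Manufacturing Inc, giving 5% + 30% = 35%.
By sibling attribution (R2), Callum Bakker is treated as also owning Priya Bakker's interest in Vantage Holdings Ltd, giving 25% + 55% = 80%.
Chain via Highfield Media Ltd (R3): 100% × 10% = 10% of Talon Textiles S.p.A.
Chain via Orion Manufacturing Inc. (R3): 35% × 40% = 14% of Talon Textiles S.p.A.
Chain via Vantage Holdings Ltd (R3): 80% × 40% = 32% of Talon Textiles S.p.A.
Direct interest in Talon Textiles S.p.A: 8%.
Aggregating (R1): 10% + 14% + 32% + 8% = 64%.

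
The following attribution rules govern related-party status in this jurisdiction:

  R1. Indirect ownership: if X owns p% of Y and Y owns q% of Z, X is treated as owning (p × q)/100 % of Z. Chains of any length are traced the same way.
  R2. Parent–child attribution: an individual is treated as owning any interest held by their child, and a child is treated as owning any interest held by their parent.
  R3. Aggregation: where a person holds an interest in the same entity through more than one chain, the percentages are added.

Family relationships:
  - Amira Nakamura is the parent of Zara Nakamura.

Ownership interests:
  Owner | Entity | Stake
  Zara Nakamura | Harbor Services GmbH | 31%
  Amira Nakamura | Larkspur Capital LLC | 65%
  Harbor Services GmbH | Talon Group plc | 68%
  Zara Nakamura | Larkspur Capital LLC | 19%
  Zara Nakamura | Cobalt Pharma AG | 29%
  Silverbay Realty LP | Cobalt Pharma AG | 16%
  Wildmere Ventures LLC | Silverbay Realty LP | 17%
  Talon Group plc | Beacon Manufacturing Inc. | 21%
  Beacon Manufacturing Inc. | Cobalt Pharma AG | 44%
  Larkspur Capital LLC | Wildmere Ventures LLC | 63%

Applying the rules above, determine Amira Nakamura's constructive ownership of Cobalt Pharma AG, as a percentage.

By parent–child attribution (R2), Amira Nakamura is treated as also owning Zara Nakamura's interest in Larkspur Capital LLC, giving 65% + 19% = 84%.
By parent–child attribution (R2), Amira Nakamura is treated as owning Zara Nakamura's 31% interest in Harbor Services GmbH.
By parent–child attribution (R2), Amira Nakamura is treated as owning Zara Nakamura's 29% interest in Cobalt Pharma AG.
Chain via Larkspur Capital LLC → Wildmere Ventures LLC → Silverbay Realty LP (R1): 84% × 63% × 17% × 16% = 1.439424% of Cobalt Pharma AG.
Chain via Harbor Services GmbH → Talon Group plc → Beacon Manufacturing Inc. (R1): 31% × 68% × 21% × 44% = 1.947792% of Cobalt Pharma AG.
Direct interest in Cobalt Pharma AG: 29%.
Aggregating (R3): 1.439424% + 1.947792% + 29% = 32.387216%.

32.387216%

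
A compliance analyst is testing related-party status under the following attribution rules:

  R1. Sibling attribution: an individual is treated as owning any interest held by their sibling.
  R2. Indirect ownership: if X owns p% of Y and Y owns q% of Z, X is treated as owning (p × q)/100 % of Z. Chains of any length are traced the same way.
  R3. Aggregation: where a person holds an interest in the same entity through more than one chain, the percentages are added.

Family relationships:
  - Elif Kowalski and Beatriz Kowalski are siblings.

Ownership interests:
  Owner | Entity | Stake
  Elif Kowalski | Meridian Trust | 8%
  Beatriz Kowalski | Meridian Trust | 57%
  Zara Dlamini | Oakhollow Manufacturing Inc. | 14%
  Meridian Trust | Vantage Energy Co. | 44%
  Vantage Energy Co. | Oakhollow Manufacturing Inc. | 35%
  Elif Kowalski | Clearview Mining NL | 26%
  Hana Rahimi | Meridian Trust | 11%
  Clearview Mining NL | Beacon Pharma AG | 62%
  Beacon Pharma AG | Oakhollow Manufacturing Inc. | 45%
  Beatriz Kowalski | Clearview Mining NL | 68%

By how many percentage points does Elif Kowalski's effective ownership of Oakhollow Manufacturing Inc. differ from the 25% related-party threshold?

By sibling attribution (R1), Elif Kowalski is treated as also owning Beatriz Kowalski's interest in Clearview Mining NL, giving 26% + 68% = 94%.
By sibling attribution (R1), Elif Kowalski is treated as also owning Beatriz Kowalski's interest in Meridian Trust, giving 8% + 57% = 65%.
Chain via Clearview Mining NL → Beacon Pharma AG (R2): 94% × 62% × 45% = 26.226% of Oakhollow Manufacturing Inc.
Chain via Meridian Trust → Vantage Energy Co. (R2): 65% × 44% × 35% = 10.01% of Oakhollow Manufacturing Inc.
Aggregating (R3): 26.226% + 10.01% = 36.236%.
36.236% exceeds the 25% threshold by 11.236 percentage points.

11.236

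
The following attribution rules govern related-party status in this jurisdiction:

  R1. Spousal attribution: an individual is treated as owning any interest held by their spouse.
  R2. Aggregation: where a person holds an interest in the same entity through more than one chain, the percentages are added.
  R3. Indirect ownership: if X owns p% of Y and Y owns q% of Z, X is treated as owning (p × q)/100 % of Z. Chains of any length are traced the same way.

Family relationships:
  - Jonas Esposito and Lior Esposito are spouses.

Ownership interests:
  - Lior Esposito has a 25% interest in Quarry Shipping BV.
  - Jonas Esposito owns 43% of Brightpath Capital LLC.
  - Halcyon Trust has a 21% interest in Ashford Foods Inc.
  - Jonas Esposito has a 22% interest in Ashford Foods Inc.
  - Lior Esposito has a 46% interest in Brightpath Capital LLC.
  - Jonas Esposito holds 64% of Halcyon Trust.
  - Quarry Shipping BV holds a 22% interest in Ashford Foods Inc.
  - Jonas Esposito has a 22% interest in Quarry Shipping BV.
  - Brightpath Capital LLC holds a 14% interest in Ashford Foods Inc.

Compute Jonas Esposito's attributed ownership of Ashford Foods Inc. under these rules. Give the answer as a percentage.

By spousal attribution (R1), Jonas Esposito is treated as also owning Lior Esposito's interest in Quarry Shipping BV, giving 22% + 25% = 47%.
By spousal attribution (R1), Jonas Esposito is treated as also owning Lior Esposito's interest in Brightpath Capital LLC, giving 43% + 46% = 89%.
Chain via Quarry Shipping BV (R3): 47% × 22% = 10.34% of Ashford Foods Inc.
Chain via Brightpath Capital LLC (R3): 89% × 14% = 12.46% of Ashford Foods Inc.
Chain via Halcyon Trust (R3): 64% × 21% = 13.44% of Ashford Foods Inc.
Direct interest in Ashford Foods Inc: 22%.
Aggregating (R2): 10.34% + 12.46% + 13.44% + 22% = 58.24%.

58.24%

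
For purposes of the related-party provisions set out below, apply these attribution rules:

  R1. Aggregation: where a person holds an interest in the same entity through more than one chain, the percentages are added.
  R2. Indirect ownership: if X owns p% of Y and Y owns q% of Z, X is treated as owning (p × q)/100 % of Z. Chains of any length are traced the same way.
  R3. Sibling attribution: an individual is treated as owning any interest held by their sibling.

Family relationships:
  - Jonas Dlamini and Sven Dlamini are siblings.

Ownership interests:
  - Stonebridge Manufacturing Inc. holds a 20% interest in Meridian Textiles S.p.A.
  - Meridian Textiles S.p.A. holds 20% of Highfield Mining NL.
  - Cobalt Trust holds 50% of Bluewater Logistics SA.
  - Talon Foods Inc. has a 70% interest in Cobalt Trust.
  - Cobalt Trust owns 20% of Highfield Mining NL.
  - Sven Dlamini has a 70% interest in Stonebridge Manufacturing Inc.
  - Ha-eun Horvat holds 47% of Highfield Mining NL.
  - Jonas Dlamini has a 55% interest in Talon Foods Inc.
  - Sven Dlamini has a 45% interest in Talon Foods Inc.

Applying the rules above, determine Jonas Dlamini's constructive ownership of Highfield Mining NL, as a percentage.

16.8%

By sibling attribution (R3), Jonas Dlamini is treated as also owning Sven Dlamini's interest in Talon Foods Inc, giving 55% + 45% = 100%.
By sibling attribution (R3), Jonas Dlamini is treated as owning Sven Dlamini's 70% interest in Stonebridge Manufacturing Inc.
Chain via Talon Foods Inc. → Cobalt Trust (R2): 100% × 70% × 20% = 14% of Highfield Mining NL.
Chain via Stonebridge Manufacturing Inc. → Meridian Textiles S.p.A. (R2): 70% × 20% × 20% = 2.8% of Highfield Mining NL.
Aggregating (R1): 14% + 2.8% = 16.8%.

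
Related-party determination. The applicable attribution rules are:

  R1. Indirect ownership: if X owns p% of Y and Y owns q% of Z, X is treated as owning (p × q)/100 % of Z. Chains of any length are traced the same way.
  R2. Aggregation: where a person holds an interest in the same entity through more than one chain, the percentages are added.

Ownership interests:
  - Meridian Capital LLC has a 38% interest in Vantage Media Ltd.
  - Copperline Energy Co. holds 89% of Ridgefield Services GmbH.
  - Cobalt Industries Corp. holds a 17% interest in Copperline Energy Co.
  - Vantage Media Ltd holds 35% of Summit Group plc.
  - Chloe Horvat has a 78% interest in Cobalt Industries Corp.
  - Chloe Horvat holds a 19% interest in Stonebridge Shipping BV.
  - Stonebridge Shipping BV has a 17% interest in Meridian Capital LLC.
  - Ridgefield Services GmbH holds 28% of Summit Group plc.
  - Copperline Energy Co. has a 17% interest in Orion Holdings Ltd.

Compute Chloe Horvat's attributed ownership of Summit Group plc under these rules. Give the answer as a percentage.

Chain via Stonebridge Shipping BV → Meridian Capital LLC → Vantage Media Ltd (R1): 19% × 17% × 38% × 35% = 0.42959% of Summit Group plc.
Chain via Cobalt Industries Corp. → Copperline Energy Co. → Ridgefield Services GmbH (R1): 78% × 17% × 89% × 28% = 3.304392% of Summit Group plc.
Aggregating (R2): 0.42959% + 3.304392% = 3.733982%.

3.733982%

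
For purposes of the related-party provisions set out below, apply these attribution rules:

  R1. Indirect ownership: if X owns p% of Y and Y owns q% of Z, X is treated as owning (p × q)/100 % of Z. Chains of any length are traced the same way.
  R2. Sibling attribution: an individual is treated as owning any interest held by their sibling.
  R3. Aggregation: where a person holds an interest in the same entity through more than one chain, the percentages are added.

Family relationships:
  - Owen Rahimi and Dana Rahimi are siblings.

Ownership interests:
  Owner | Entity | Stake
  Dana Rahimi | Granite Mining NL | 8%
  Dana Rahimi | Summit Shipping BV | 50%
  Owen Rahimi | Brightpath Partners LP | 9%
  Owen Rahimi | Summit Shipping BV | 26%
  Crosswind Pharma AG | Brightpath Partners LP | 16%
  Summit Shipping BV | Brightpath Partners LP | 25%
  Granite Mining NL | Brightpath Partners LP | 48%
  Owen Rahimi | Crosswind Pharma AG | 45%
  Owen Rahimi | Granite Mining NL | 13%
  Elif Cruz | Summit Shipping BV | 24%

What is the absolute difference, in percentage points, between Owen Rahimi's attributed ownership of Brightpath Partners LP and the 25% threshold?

20.28

By sibling attribution (R2), Owen Rahimi is treated as also owning Dana Rahimi's interest in Summit Shipping BV, giving 26% + 50% = 76%.
By sibling attribution (R2), Owen Rahimi is treated as also owning Dana Rahimi's interest in Granite Mining NL, giving 13% + 8% = 21%.
Chain via Summit Shipping BV (R1): 76% × 25% = 19% of Brightpath Partners LP.
Chain via Granite Mining NL (R1): 21% × 48% = 10.08% of Brightpath Partners LP.
Chain via Crosswind Pharma AG (R1): 45% × 16% = 7.2% of Brightpath Partners LP.
Direct interest in Brightpath Partners LP: 9%.
Aggregating (R3): 19% + 10.08% + 7.2% + 9% = 45.28%.
45.28% exceeds the 25% threshold by 20.28 percentage points.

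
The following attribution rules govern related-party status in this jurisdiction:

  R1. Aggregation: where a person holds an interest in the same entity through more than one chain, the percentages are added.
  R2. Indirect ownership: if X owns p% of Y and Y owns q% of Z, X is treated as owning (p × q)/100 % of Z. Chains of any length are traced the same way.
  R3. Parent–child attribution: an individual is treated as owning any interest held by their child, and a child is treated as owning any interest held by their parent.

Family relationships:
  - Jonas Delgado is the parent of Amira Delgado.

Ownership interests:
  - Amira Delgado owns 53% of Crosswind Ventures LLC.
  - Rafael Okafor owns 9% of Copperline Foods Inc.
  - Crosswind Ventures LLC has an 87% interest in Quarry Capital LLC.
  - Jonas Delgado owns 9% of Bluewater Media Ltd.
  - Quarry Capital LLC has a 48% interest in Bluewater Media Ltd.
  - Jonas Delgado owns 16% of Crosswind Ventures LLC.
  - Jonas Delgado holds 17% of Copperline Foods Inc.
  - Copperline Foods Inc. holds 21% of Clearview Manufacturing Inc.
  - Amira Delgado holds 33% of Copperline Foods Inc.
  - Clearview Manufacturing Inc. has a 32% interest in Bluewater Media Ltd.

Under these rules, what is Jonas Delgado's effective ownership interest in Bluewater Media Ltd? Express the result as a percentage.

41.1744%

By parent–child attribution (R3), Jonas Delgado is treated as also owning Amira Delgado's interest in Copperline Foods Inc, giving 17% + 33% = 50%.
By parent–child attribution (R3), Jonas Delgado is treated as also owning Amira Delgado's interest in Crosswind Ventures LLC, giving 16% + 53% = 69%.
Chain via Copperline Foods Inc. → Clearview Manufacturing Inc. (R2): 50% × 21% × 32% = 3.36% of Bluewater Media Ltd.
Chain via Crosswind Ventures LLC → Quarry Capital LLC (R2): 69% × 87% × 48% = 28.8144% of Bluewater Media Ltd.
Direct interest in Bluewater Media Ltd: 9%.
Aggregating (R1): 3.36% + 28.8144% + 9% = 41.1744%.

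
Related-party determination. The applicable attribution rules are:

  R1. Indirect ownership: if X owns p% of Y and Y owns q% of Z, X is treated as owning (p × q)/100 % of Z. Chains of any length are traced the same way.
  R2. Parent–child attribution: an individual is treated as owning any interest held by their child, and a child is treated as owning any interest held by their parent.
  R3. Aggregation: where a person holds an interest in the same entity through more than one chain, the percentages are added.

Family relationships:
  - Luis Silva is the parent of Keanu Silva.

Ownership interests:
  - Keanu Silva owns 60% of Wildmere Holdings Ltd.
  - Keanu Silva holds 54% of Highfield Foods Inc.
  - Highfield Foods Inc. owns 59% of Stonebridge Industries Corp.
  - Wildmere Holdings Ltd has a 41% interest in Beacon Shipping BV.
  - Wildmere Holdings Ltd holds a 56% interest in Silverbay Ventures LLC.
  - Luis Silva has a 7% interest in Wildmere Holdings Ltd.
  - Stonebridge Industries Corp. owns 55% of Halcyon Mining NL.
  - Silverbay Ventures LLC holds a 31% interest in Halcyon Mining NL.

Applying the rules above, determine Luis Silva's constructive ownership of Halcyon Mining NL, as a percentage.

By parent–child attribution (R2), Luis Silva is treated as also owning Keanu Silva's interest in Wildmere Holdings Ltd, giving 7% + 60% = 67%.
By parent–child attribution (R2), Luis Silva is treated as owning Keanu Silva's 54% interest in Highfield Foods Inc.
Chain via Wildmere Holdings Ltd → Silverbay Ventures LLC (R1): 67% × 56% × 31% = 11.6312% of Halcyon Mining NL.
Chain via Highfield Foods Inc. → Stonebridge Industries Corp. (R1): 54% × 59% × 55% = 17.523% of Halcyon Mining NL.
Aggregating (R3): 11.6312% + 17.523% = 29.1542%.

29.1542%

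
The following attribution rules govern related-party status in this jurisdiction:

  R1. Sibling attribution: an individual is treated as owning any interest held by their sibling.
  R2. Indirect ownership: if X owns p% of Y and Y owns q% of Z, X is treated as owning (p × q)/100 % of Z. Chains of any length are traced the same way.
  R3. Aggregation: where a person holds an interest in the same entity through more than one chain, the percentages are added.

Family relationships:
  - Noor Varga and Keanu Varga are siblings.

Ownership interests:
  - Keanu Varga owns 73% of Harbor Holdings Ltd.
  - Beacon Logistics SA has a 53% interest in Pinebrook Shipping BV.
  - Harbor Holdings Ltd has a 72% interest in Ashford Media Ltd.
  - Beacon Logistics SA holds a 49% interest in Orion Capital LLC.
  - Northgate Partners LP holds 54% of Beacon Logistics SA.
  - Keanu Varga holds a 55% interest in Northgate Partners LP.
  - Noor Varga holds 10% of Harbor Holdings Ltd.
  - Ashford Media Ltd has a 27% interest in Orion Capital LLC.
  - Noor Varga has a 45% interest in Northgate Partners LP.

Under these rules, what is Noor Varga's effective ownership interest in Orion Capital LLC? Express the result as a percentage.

42.5952%

By sibling attribution (R1), Noor Varga is treated as also owning Keanu Varga's interest in Northgate Partners LP, giving 45% + 55% = 100%.
By sibling attribution (R1), Noor Varga is treated as also owning Keanu Varga's interest in Harbor Holdings Ltd, giving 10% + 73% = 83%.
Chain via Northgate Partners LP → Beacon Logistics SA (R2): 100% × 54% × 49% = 26.46% of Orion Capital LLC.
Chain via Harbor Holdings Ltd → Ashford Media Ltd (R2): 83% × 72% × 27% = 16.1352% of Orion Capital LLC.
Aggregating (R3): 26.46% + 16.1352% = 42.5952%.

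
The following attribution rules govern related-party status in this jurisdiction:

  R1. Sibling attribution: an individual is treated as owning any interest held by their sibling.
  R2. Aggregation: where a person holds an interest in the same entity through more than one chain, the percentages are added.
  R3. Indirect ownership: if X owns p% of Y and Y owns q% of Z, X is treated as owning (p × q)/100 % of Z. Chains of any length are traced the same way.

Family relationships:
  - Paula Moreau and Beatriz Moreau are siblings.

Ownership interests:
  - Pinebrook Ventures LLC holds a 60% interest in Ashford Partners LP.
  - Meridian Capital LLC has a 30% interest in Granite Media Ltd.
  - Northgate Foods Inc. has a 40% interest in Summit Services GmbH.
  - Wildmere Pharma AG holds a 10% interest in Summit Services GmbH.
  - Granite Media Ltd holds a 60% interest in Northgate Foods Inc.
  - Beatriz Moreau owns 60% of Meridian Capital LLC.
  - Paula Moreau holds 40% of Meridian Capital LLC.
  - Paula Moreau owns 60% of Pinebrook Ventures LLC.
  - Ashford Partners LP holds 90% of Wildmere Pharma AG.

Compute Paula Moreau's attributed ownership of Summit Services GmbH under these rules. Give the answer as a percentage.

10.44%

By sibling attribution (R1), Paula Moreau is treated as also owning Beatriz Moreau's interest in Meridian Capital LLC, giving 40% + 60% = 100%.
Chain via Meridian Capital LLC → Granite Media Ltd → Northgate Foods Inc. (R3): 100% × 30% × 60% × 40% = 7.2% of Summit Services GmbH.
Chain via Pinebrook Ventures LLC → Ashford Partners LP → Wildmere Pharma AG (R3): 60% × 60% × 90% × 10% = 3.24% of Summit Services GmbH.
Aggregating (R2): 7.2% + 3.24% = 10.44%.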